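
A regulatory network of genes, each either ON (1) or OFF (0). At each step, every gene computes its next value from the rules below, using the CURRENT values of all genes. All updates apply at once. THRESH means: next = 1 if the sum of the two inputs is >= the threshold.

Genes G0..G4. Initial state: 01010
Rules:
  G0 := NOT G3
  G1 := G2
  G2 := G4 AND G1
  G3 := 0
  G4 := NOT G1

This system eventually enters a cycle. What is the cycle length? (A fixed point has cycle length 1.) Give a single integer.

Step 0: 01010
Step 1: G0=NOT G3=NOT 1=0 G1=G2=0 G2=G4&G1=0&1=0 G3=0(const) G4=NOT G1=NOT 1=0 -> 00000
Step 2: G0=NOT G3=NOT 0=1 G1=G2=0 G2=G4&G1=0&0=0 G3=0(const) G4=NOT G1=NOT 0=1 -> 10001
Step 3: G0=NOT G3=NOT 0=1 G1=G2=0 G2=G4&G1=1&0=0 G3=0(const) G4=NOT G1=NOT 0=1 -> 10001
State from step 3 equals state from step 2 -> cycle length 1

Answer: 1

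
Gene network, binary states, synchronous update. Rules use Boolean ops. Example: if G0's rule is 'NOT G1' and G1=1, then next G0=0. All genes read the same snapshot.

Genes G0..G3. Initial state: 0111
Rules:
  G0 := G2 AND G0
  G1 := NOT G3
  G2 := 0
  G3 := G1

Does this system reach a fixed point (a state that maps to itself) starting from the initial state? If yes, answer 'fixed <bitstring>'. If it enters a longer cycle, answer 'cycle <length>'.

Step 0: 0111
Step 1: G0=G2&G0=1&0=0 G1=NOT G3=NOT 1=0 G2=0(const) G3=G1=1 -> 0001
Step 2: G0=G2&G0=0&0=0 G1=NOT G3=NOT 1=0 G2=0(const) G3=G1=0 -> 0000
Step 3: G0=G2&G0=0&0=0 G1=NOT G3=NOT 0=1 G2=0(const) G3=G1=0 -> 0100
Step 4: G0=G2&G0=0&0=0 G1=NOT G3=NOT 0=1 G2=0(const) G3=G1=1 -> 0101
Step 5: G0=G2&G0=0&0=0 G1=NOT G3=NOT 1=0 G2=0(const) G3=G1=1 -> 0001
Cycle of length 4 starting at step 1 -> no fixed point

Answer: cycle 4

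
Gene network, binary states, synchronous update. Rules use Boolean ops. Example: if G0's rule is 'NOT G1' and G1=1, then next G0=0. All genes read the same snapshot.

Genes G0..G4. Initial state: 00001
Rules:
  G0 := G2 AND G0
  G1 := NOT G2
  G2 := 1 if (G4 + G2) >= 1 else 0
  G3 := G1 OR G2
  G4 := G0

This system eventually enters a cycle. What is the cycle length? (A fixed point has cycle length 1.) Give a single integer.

Answer: 1

Derivation:
Step 0: 00001
Step 1: G0=G2&G0=0&0=0 G1=NOT G2=NOT 0=1 G2=(1+0>=1)=1 G3=G1|G2=0|0=0 G4=G0=0 -> 01100
Step 2: G0=G2&G0=1&0=0 G1=NOT G2=NOT 1=0 G2=(0+1>=1)=1 G3=G1|G2=1|1=1 G4=G0=0 -> 00110
Step 3: G0=G2&G0=1&0=0 G1=NOT G2=NOT 1=0 G2=(0+1>=1)=1 G3=G1|G2=0|1=1 G4=G0=0 -> 00110
State from step 3 equals state from step 2 -> cycle length 1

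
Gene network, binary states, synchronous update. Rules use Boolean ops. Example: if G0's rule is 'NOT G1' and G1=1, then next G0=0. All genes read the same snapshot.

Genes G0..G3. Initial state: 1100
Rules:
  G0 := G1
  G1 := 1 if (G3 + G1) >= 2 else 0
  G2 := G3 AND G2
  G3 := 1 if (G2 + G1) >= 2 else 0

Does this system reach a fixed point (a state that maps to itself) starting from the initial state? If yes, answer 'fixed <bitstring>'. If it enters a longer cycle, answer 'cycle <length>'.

Answer: fixed 0000

Derivation:
Step 0: 1100
Step 1: G0=G1=1 G1=(0+1>=2)=0 G2=G3&G2=0&0=0 G3=(0+1>=2)=0 -> 1000
Step 2: G0=G1=0 G1=(0+0>=2)=0 G2=G3&G2=0&0=0 G3=(0+0>=2)=0 -> 0000
Step 3: G0=G1=0 G1=(0+0>=2)=0 G2=G3&G2=0&0=0 G3=(0+0>=2)=0 -> 0000
Fixed point reached at step 2: 0000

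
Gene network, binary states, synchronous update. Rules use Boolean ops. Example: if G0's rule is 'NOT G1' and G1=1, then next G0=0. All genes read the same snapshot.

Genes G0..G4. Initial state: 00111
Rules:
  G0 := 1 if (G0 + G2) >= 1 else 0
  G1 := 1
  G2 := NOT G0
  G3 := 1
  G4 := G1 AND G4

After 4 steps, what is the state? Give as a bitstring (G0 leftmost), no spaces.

Step 1: G0=(0+1>=1)=1 G1=1(const) G2=NOT G0=NOT 0=1 G3=1(const) G4=G1&G4=0&1=0 -> 11110
Step 2: G0=(1+1>=1)=1 G1=1(const) G2=NOT G0=NOT 1=0 G3=1(const) G4=G1&G4=1&0=0 -> 11010
Step 3: G0=(1+0>=1)=1 G1=1(const) G2=NOT G0=NOT 1=0 G3=1(const) G4=G1&G4=1&0=0 -> 11010
Step 4: G0=(1+0>=1)=1 G1=1(const) G2=NOT G0=NOT 1=0 G3=1(const) G4=G1&G4=1&0=0 -> 11010

11010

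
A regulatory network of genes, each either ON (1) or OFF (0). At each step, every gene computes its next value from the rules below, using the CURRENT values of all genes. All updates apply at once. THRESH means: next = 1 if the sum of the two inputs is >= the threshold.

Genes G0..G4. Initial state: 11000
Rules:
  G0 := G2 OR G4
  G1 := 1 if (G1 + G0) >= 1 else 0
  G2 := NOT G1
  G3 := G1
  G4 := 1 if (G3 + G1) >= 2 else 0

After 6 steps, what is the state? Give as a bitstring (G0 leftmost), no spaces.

Step 1: G0=G2|G4=0|0=0 G1=(1+1>=1)=1 G2=NOT G1=NOT 1=0 G3=G1=1 G4=(0+1>=2)=0 -> 01010
Step 2: G0=G2|G4=0|0=0 G1=(1+0>=1)=1 G2=NOT G1=NOT 1=0 G3=G1=1 G4=(1+1>=2)=1 -> 01011
Step 3: G0=G2|G4=0|1=1 G1=(1+0>=1)=1 G2=NOT G1=NOT 1=0 G3=G1=1 G4=(1+1>=2)=1 -> 11011
Step 4: G0=G2|G4=0|1=1 G1=(1+1>=1)=1 G2=NOT G1=NOT 1=0 G3=G1=1 G4=(1+1>=2)=1 -> 11011
Step 5: G0=G2|G4=0|1=1 G1=(1+1>=1)=1 G2=NOT G1=NOT 1=0 G3=G1=1 G4=(1+1>=2)=1 -> 11011
Step 6: G0=G2|G4=0|1=1 G1=(1+1>=1)=1 G2=NOT G1=NOT 1=0 G3=G1=1 G4=(1+1>=2)=1 -> 11011

11011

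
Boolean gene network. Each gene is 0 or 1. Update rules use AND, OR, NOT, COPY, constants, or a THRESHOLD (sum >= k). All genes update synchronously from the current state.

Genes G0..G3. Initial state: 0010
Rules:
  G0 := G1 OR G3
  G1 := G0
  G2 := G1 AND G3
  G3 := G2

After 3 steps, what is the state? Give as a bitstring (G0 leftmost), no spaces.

Step 1: G0=G1|G3=0|0=0 G1=G0=0 G2=G1&G3=0&0=0 G3=G2=1 -> 0001
Step 2: G0=G1|G3=0|1=1 G1=G0=0 G2=G1&G3=0&1=0 G3=G2=0 -> 1000
Step 3: G0=G1|G3=0|0=0 G1=G0=1 G2=G1&G3=0&0=0 G3=G2=0 -> 0100

0100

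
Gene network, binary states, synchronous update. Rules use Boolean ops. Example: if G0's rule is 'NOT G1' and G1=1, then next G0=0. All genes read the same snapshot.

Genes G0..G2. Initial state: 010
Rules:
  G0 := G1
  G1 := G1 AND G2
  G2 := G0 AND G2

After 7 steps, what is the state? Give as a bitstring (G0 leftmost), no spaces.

Step 1: G0=G1=1 G1=G1&G2=1&0=0 G2=G0&G2=0&0=0 -> 100
Step 2: G0=G1=0 G1=G1&G2=0&0=0 G2=G0&G2=1&0=0 -> 000
Step 3: G0=G1=0 G1=G1&G2=0&0=0 G2=G0&G2=0&0=0 -> 000
Step 4: G0=G1=0 G1=G1&G2=0&0=0 G2=G0&G2=0&0=0 -> 000
Step 5: G0=G1=0 G1=G1&G2=0&0=0 G2=G0&G2=0&0=0 -> 000
Step 6: G0=G1=0 G1=G1&G2=0&0=0 G2=G0&G2=0&0=0 -> 000
Step 7: G0=G1=0 G1=G1&G2=0&0=0 G2=G0&G2=0&0=0 -> 000

000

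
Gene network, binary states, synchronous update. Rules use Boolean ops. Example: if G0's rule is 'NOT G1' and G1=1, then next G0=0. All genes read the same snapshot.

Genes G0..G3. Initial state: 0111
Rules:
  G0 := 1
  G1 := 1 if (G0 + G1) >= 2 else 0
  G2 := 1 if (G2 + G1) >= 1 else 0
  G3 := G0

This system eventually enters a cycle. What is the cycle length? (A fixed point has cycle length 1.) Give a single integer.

Answer: 1

Derivation:
Step 0: 0111
Step 1: G0=1(const) G1=(0+1>=2)=0 G2=(1+1>=1)=1 G3=G0=0 -> 1010
Step 2: G0=1(const) G1=(1+0>=2)=0 G2=(1+0>=1)=1 G3=G0=1 -> 1011
Step 3: G0=1(const) G1=(1+0>=2)=0 G2=(1+0>=1)=1 G3=G0=1 -> 1011
State from step 3 equals state from step 2 -> cycle length 1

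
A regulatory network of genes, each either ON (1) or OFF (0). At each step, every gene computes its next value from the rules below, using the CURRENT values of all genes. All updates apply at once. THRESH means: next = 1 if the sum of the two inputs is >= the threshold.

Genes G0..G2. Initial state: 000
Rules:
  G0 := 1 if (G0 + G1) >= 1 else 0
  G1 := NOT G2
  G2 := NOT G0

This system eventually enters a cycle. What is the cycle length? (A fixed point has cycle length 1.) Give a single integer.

Step 0: 000
Step 1: G0=(0+0>=1)=0 G1=NOT G2=NOT 0=1 G2=NOT G0=NOT 0=1 -> 011
Step 2: G0=(0+1>=1)=1 G1=NOT G2=NOT 1=0 G2=NOT G0=NOT 0=1 -> 101
Step 3: G0=(1+0>=1)=1 G1=NOT G2=NOT 1=0 G2=NOT G0=NOT 1=0 -> 100
Step 4: G0=(1+0>=1)=1 G1=NOT G2=NOT 0=1 G2=NOT G0=NOT 1=0 -> 110
Step 5: G0=(1+1>=1)=1 G1=NOT G2=NOT 0=1 G2=NOT G0=NOT 1=0 -> 110
State from step 5 equals state from step 4 -> cycle length 1

Answer: 1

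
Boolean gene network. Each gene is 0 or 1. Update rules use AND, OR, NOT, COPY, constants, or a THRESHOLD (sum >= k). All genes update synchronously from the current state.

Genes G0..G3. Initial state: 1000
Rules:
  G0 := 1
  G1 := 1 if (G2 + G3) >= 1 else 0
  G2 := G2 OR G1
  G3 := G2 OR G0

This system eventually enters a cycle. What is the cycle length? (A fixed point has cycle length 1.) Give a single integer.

Answer: 1

Derivation:
Step 0: 1000
Step 1: G0=1(const) G1=(0+0>=1)=0 G2=G2|G1=0|0=0 G3=G2|G0=0|1=1 -> 1001
Step 2: G0=1(const) G1=(0+1>=1)=1 G2=G2|G1=0|0=0 G3=G2|G0=0|1=1 -> 1101
Step 3: G0=1(const) G1=(0+1>=1)=1 G2=G2|G1=0|1=1 G3=G2|G0=0|1=1 -> 1111
Step 4: G0=1(const) G1=(1+1>=1)=1 G2=G2|G1=1|1=1 G3=G2|G0=1|1=1 -> 1111
State from step 4 equals state from step 3 -> cycle length 1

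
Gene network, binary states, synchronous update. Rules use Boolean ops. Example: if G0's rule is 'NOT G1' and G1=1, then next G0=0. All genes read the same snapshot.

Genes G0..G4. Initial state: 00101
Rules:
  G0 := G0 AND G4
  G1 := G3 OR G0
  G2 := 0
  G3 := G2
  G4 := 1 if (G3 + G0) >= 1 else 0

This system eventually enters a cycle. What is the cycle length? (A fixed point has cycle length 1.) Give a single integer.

Answer: 1

Derivation:
Step 0: 00101
Step 1: G0=G0&G4=0&1=0 G1=G3|G0=0|0=0 G2=0(const) G3=G2=1 G4=(0+0>=1)=0 -> 00010
Step 2: G0=G0&G4=0&0=0 G1=G3|G0=1|0=1 G2=0(const) G3=G2=0 G4=(1+0>=1)=1 -> 01001
Step 3: G0=G0&G4=0&1=0 G1=G3|G0=0|0=0 G2=0(const) G3=G2=0 G4=(0+0>=1)=0 -> 00000
Step 4: G0=G0&G4=0&0=0 G1=G3|G0=0|0=0 G2=0(const) G3=G2=0 G4=(0+0>=1)=0 -> 00000
State from step 4 equals state from step 3 -> cycle length 1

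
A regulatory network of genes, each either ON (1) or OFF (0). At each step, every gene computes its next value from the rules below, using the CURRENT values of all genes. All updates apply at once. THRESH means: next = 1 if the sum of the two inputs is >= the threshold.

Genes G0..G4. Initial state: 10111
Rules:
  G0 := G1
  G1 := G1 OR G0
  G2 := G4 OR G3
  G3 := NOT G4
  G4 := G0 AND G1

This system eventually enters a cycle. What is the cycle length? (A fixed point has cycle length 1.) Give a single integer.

Step 0: 10111
Step 1: G0=G1=0 G1=G1|G0=0|1=1 G2=G4|G3=1|1=1 G3=NOT G4=NOT 1=0 G4=G0&G1=1&0=0 -> 01100
Step 2: G0=G1=1 G1=G1|G0=1|0=1 G2=G4|G3=0|0=0 G3=NOT G4=NOT 0=1 G4=G0&G1=0&1=0 -> 11010
Step 3: G0=G1=1 G1=G1|G0=1|1=1 G2=G4|G3=0|1=1 G3=NOT G4=NOT 0=1 G4=G0&G1=1&1=1 -> 11111
Step 4: G0=G1=1 G1=G1|G0=1|1=1 G2=G4|G3=1|1=1 G3=NOT G4=NOT 1=0 G4=G0&G1=1&1=1 -> 11101
Step 5: G0=G1=1 G1=G1|G0=1|1=1 G2=G4|G3=1|0=1 G3=NOT G4=NOT 1=0 G4=G0&G1=1&1=1 -> 11101
State from step 5 equals state from step 4 -> cycle length 1

Answer: 1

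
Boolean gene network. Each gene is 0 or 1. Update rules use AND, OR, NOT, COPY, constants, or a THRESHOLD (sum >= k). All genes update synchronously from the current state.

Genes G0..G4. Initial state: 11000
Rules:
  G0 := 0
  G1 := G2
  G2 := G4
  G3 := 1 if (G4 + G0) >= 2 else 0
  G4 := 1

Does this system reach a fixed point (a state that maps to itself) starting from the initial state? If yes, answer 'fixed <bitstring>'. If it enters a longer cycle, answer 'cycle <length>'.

Step 0: 11000
Step 1: G0=0(const) G1=G2=0 G2=G4=0 G3=(0+1>=2)=0 G4=1(const) -> 00001
Step 2: G0=0(const) G1=G2=0 G2=G4=1 G3=(1+0>=2)=0 G4=1(const) -> 00101
Step 3: G0=0(const) G1=G2=1 G2=G4=1 G3=(1+0>=2)=0 G4=1(const) -> 01101
Step 4: G0=0(const) G1=G2=1 G2=G4=1 G3=(1+0>=2)=0 G4=1(const) -> 01101
Fixed point reached at step 3: 01101

Answer: fixed 01101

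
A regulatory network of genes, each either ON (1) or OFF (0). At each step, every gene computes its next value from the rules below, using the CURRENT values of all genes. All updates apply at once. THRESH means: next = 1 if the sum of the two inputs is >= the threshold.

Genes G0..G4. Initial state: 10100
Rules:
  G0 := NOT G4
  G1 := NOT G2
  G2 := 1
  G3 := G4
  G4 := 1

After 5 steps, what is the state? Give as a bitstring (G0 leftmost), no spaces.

Step 1: G0=NOT G4=NOT 0=1 G1=NOT G2=NOT 1=0 G2=1(const) G3=G4=0 G4=1(const) -> 10101
Step 2: G0=NOT G4=NOT 1=0 G1=NOT G2=NOT 1=0 G2=1(const) G3=G4=1 G4=1(const) -> 00111
Step 3: G0=NOT G4=NOT 1=0 G1=NOT G2=NOT 1=0 G2=1(const) G3=G4=1 G4=1(const) -> 00111
Step 4: G0=NOT G4=NOT 1=0 G1=NOT G2=NOT 1=0 G2=1(const) G3=G4=1 G4=1(const) -> 00111
Step 5: G0=NOT G4=NOT 1=0 G1=NOT G2=NOT 1=0 G2=1(const) G3=G4=1 G4=1(const) -> 00111

00111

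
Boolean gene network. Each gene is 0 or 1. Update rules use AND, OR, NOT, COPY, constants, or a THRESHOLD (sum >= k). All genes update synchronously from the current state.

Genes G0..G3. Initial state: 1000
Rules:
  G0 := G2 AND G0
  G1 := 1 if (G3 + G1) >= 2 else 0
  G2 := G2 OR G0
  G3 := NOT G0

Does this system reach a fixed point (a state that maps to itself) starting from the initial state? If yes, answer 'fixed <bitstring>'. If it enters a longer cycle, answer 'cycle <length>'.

Answer: fixed 0011

Derivation:
Step 0: 1000
Step 1: G0=G2&G0=0&1=0 G1=(0+0>=2)=0 G2=G2|G0=0|1=1 G3=NOT G0=NOT 1=0 -> 0010
Step 2: G0=G2&G0=1&0=0 G1=(0+0>=2)=0 G2=G2|G0=1|0=1 G3=NOT G0=NOT 0=1 -> 0011
Step 3: G0=G2&G0=1&0=0 G1=(1+0>=2)=0 G2=G2|G0=1|0=1 G3=NOT G0=NOT 0=1 -> 0011
Fixed point reached at step 2: 0011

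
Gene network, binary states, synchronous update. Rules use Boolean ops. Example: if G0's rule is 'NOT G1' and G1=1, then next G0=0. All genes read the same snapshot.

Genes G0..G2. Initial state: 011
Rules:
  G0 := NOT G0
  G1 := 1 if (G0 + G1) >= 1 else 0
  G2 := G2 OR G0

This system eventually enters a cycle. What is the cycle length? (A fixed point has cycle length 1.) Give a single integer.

Step 0: 011
Step 1: G0=NOT G0=NOT 0=1 G1=(0+1>=1)=1 G2=G2|G0=1|0=1 -> 111
Step 2: G0=NOT G0=NOT 1=0 G1=(1+1>=1)=1 G2=G2|G0=1|1=1 -> 011
State from step 2 equals state from step 0 -> cycle length 2

Answer: 2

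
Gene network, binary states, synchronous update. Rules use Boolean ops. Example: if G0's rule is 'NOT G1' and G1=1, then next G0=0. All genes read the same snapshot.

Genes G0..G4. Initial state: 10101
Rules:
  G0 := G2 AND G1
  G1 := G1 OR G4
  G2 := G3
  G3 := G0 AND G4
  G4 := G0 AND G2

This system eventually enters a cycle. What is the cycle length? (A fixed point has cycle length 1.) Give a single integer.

Step 0: 10101
Step 1: G0=G2&G1=1&0=0 G1=G1|G4=0|1=1 G2=G3=0 G3=G0&G4=1&1=1 G4=G0&G2=1&1=1 -> 01011
Step 2: G0=G2&G1=0&1=0 G1=G1|G4=1|1=1 G2=G3=1 G3=G0&G4=0&1=0 G4=G0&G2=0&0=0 -> 01100
Step 3: G0=G2&G1=1&1=1 G1=G1|G4=1|0=1 G2=G3=0 G3=G0&G4=0&0=0 G4=G0&G2=0&1=0 -> 11000
Step 4: G0=G2&G1=0&1=0 G1=G1|G4=1|0=1 G2=G3=0 G3=G0&G4=1&0=0 G4=G0&G2=1&0=0 -> 01000
Step 5: G0=G2&G1=0&1=0 G1=G1|G4=1|0=1 G2=G3=0 G3=G0&G4=0&0=0 G4=G0&G2=0&0=0 -> 01000
State from step 5 equals state from step 4 -> cycle length 1

Answer: 1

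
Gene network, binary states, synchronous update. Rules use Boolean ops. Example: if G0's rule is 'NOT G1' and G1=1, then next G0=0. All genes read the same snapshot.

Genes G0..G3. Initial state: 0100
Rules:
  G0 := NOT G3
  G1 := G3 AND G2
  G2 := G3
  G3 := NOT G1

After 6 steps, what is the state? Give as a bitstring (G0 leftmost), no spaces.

Step 1: G0=NOT G3=NOT 0=1 G1=G3&G2=0&0=0 G2=G3=0 G3=NOT G1=NOT 1=0 -> 1000
Step 2: G0=NOT G3=NOT 0=1 G1=G3&G2=0&0=0 G2=G3=0 G3=NOT G1=NOT 0=1 -> 1001
Step 3: G0=NOT G3=NOT 1=0 G1=G3&G2=1&0=0 G2=G3=1 G3=NOT G1=NOT 0=1 -> 0011
Step 4: G0=NOT G3=NOT 1=0 G1=G3&G2=1&1=1 G2=G3=1 G3=NOT G1=NOT 0=1 -> 0111
Step 5: G0=NOT G3=NOT 1=0 G1=G3&G2=1&1=1 G2=G3=1 G3=NOT G1=NOT 1=0 -> 0110
Step 6: G0=NOT G3=NOT 0=1 G1=G3&G2=0&1=0 G2=G3=0 G3=NOT G1=NOT 1=0 -> 1000

1000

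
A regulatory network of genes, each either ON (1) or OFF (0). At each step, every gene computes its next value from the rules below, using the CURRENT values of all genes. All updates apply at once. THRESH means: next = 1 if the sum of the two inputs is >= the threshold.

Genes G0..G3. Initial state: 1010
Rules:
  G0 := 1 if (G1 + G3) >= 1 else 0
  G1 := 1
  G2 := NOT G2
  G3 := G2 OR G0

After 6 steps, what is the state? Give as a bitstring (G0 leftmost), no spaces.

Step 1: G0=(0+0>=1)=0 G1=1(const) G2=NOT G2=NOT 1=0 G3=G2|G0=1|1=1 -> 0101
Step 2: G0=(1+1>=1)=1 G1=1(const) G2=NOT G2=NOT 0=1 G3=G2|G0=0|0=0 -> 1110
Step 3: G0=(1+0>=1)=1 G1=1(const) G2=NOT G2=NOT 1=0 G3=G2|G0=1|1=1 -> 1101
Step 4: G0=(1+1>=1)=1 G1=1(const) G2=NOT G2=NOT 0=1 G3=G2|G0=0|1=1 -> 1111
Step 5: G0=(1+1>=1)=1 G1=1(const) G2=NOT G2=NOT 1=0 G3=G2|G0=1|1=1 -> 1101
Step 6: G0=(1+1>=1)=1 G1=1(const) G2=NOT G2=NOT 0=1 G3=G2|G0=0|1=1 -> 1111

1111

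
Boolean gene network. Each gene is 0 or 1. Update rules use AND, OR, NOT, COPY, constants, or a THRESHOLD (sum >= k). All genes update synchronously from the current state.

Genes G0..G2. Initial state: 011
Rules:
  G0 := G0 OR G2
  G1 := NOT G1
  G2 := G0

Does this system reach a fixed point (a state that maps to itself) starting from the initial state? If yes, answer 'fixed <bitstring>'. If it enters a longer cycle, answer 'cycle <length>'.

Answer: cycle 2

Derivation:
Step 0: 011
Step 1: G0=G0|G2=0|1=1 G1=NOT G1=NOT 1=0 G2=G0=0 -> 100
Step 2: G0=G0|G2=1|0=1 G1=NOT G1=NOT 0=1 G2=G0=1 -> 111
Step 3: G0=G0|G2=1|1=1 G1=NOT G1=NOT 1=0 G2=G0=1 -> 101
Step 4: G0=G0|G2=1|1=1 G1=NOT G1=NOT 0=1 G2=G0=1 -> 111
Cycle of length 2 starting at step 2 -> no fixed point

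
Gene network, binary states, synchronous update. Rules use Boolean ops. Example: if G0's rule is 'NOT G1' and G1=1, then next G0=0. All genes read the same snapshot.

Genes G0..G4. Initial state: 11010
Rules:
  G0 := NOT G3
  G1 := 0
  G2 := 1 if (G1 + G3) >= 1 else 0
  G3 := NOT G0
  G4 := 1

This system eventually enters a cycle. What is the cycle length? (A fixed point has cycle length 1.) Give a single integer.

Answer: 2

Derivation:
Step 0: 11010
Step 1: G0=NOT G3=NOT 1=0 G1=0(const) G2=(1+1>=1)=1 G3=NOT G0=NOT 1=0 G4=1(const) -> 00101
Step 2: G0=NOT G3=NOT 0=1 G1=0(const) G2=(0+0>=1)=0 G3=NOT G0=NOT 0=1 G4=1(const) -> 10011
Step 3: G0=NOT G3=NOT 1=0 G1=0(const) G2=(0+1>=1)=1 G3=NOT G0=NOT 1=0 G4=1(const) -> 00101
State from step 3 equals state from step 1 -> cycle length 2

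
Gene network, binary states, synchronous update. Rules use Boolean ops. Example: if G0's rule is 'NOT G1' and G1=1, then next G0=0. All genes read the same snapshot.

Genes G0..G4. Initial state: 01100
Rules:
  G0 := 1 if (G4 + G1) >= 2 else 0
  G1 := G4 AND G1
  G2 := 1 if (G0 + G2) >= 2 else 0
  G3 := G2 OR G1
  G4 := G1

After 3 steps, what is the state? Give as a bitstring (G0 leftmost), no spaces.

Step 1: G0=(0+1>=2)=0 G1=G4&G1=0&1=0 G2=(0+1>=2)=0 G3=G2|G1=1|1=1 G4=G1=1 -> 00011
Step 2: G0=(1+0>=2)=0 G1=G4&G1=1&0=0 G2=(0+0>=2)=0 G3=G2|G1=0|0=0 G4=G1=0 -> 00000
Step 3: G0=(0+0>=2)=0 G1=G4&G1=0&0=0 G2=(0+0>=2)=0 G3=G2|G1=0|0=0 G4=G1=0 -> 00000

00000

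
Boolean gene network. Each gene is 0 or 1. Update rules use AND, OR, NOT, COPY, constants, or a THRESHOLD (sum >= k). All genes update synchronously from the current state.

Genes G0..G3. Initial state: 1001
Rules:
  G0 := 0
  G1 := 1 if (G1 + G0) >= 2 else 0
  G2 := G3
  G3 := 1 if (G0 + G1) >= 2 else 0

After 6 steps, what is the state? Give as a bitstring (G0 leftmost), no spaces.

Step 1: G0=0(const) G1=(0+1>=2)=0 G2=G3=1 G3=(1+0>=2)=0 -> 0010
Step 2: G0=0(const) G1=(0+0>=2)=0 G2=G3=0 G3=(0+0>=2)=0 -> 0000
Step 3: G0=0(const) G1=(0+0>=2)=0 G2=G3=0 G3=(0+0>=2)=0 -> 0000
Step 4: G0=0(const) G1=(0+0>=2)=0 G2=G3=0 G3=(0+0>=2)=0 -> 0000
Step 5: G0=0(const) G1=(0+0>=2)=0 G2=G3=0 G3=(0+0>=2)=0 -> 0000
Step 6: G0=0(const) G1=(0+0>=2)=0 G2=G3=0 G3=(0+0>=2)=0 -> 0000

0000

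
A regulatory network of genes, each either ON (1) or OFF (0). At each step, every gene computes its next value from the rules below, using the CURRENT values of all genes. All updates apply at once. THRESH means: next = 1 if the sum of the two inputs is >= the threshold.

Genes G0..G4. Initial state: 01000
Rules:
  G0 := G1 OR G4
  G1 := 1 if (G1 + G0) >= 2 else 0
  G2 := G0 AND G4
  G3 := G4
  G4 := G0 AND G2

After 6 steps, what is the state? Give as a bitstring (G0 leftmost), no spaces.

Step 1: G0=G1|G4=1|0=1 G1=(1+0>=2)=0 G2=G0&G4=0&0=0 G3=G4=0 G4=G0&G2=0&0=0 -> 10000
Step 2: G0=G1|G4=0|0=0 G1=(0+1>=2)=0 G2=G0&G4=1&0=0 G3=G4=0 G4=G0&G2=1&0=0 -> 00000
Step 3: G0=G1|G4=0|0=0 G1=(0+0>=2)=0 G2=G0&G4=0&0=0 G3=G4=0 G4=G0&G2=0&0=0 -> 00000
Step 4: G0=G1|G4=0|0=0 G1=(0+0>=2)=0 G2=G0&G4=0&0=0 G3=G4=0 G4=G0&G2=0&0=0 -> 00000
Step 5: G0=G1|G4=0|0=0 G1=(0+0>=2)=0 G2=G0&G4=0&0=0 G3=G4=0 G4=G0&G2=0&0=0 -> 00000
Step 6: G0=G1|G4=0|0=0 G1=(0+0>=2)=0 G2=G0&G4=0&0=0 G3=G4=0 G4=G0&G2=0&0=0 -> 00000

00000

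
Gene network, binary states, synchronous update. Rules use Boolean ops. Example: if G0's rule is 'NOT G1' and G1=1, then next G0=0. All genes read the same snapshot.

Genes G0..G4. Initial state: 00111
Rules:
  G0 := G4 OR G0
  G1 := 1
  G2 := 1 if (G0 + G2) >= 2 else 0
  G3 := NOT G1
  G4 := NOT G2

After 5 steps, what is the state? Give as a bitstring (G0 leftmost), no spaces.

Step 1: G0=G4|G0=1|0=1 G1=1(const) G2=(0+1>=2)=0 G3=NOT G1=NOT 0=1 G4=NOT G2=NOT 1=0 -> 11010
Step 2: G0=G4|G0=0|1=1 G1=1(const) G2=(1+0>=2)=0 G3=NOT G1=NOT 1=0 G4=NOT G2=NOT 0=1 -> 11001
Step 3: G0=G4|G0=1|1=1 G1=1(const) G2=(1+0>=2)=0 G3=NOT G1=NOT 1=0 G4=NOT G2=NOT 0=1 -> 11001
Step 4: G0=G4|G0=1|1=1 G1=1(const) G2=(1+0>=2)=0 G3=NOT G1=NOT 1=0 G4=NOT G2=NOT 0=1 -> 11001
Step 5: G0=G4|G0=1|1=1 G1=1(const) G2=(1+0>=2)=0 G3=NOT G1=NOT 1=0 G4=NOT G2=NOT 0=1 -> 11001

11001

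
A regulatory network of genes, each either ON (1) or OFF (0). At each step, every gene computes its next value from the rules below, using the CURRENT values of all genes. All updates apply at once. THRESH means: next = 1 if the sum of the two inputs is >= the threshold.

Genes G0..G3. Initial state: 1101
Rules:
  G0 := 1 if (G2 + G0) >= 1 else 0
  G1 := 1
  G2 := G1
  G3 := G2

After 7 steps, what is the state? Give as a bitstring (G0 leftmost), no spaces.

Step 1: G0=(0+1>=1)=1 G1=1(const) G2=G1=1 G3=G2=0 -> 1110
Step 2: G0=(1+1>=1)=1 G1=1(const) G2=G1=1 G3=G2=1 -> 1111
Step 3: G0=(1+1>=1)=1 G1=1(const) G2=G1=1 G3=G2=1 -> 1111
Step 4: G0=(1+1>=1)=1 G1=1(const) G2=G1=1 G3=G2=1 -> 1111
Step 5: G0=(1+1>=1)=1 G1=1(const) G2=G1=1 G3=G2=1 -> 1111
Step 6: G0=(1+1>=1)=1 G1=1(const) G2=G1=1 G3=G2=1 -> 1111
Step 7: G0=(1+1>=1)=1 G1=1(const) G2=G1=1 G3=G2=1 -> 1111

1111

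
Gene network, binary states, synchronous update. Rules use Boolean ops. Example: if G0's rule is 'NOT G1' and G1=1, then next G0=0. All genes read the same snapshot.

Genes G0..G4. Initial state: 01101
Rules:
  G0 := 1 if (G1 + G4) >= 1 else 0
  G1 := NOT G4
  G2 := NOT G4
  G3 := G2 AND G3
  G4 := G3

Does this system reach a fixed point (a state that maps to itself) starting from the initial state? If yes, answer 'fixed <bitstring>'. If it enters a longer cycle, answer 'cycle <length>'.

Step 0: 01101
Step 1: G0=(1+1>=1)=1 G1=NOT G4=NOT 1=0 G2=NOT G4=NOT 1=0 G3=G2&G3=1&0=0 G4=G3=0 -> 10000
Step 2: G0=(0+0>=1)=0 G1=NOT G4=NOT 0=1 G2=NOT G4=NOT 0=1 G3=G2&G3=0&0=0 G4=G3=0 -> 01100
Step 3: G0=(1+0>=1)=1 G1=NOT G4=NOT 0=1 G2=NOT G4=NOT 0=1 G3=G2&G3=1&0=0 G4=G3=0 -> 11100
Step 4: G0=(1+0>=1)=1 G1=NOT G4=NOT 0=1 G2=NOT G4=NOT 0=1 G3=G2&G3=1&0=0 G4=G3=0 -> 11100
Fixed point reached at step 3: 11100

Answer: fixed 11100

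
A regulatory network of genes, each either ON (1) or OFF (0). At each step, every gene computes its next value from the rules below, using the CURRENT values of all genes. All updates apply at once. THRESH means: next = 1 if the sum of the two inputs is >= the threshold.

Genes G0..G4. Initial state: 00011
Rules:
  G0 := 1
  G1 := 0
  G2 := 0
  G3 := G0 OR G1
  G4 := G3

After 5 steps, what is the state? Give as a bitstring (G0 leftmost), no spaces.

Step 1: G0=1(const) G1=0(const) G2=0(const) G3=G0|G1=0|0=0 G4=G3=1 -> 10001
Step 2: G0=1(const) G1=0(const) G2=0(const) G3=G0|G1=1|0=1 G4=G3=0 -> 10010
Step 3: G0=1(const) G1=0(const) G2=0(const) G3=G0|G1=1|0=1 G4=G3=1 -> 10011
Step 4: G0=1(const) G1=0(const) G2=0(const) G3=G0|G1=1|0=1 G4=G3=1 -> 10011
Step 5: G0=1(const) G1=0(const) G2=0(const) G3=G0|G1=1|0=1 G4=G3=1 -> 10011

10011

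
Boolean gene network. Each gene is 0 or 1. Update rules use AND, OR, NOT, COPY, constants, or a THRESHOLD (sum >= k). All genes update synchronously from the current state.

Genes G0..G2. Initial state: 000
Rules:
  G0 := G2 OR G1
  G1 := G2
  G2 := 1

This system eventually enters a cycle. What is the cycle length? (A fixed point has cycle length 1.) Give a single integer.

Answer: 1

Derivation:
Step 0: 000
Step 1: G0=G2|G1=0|0=0 G1=G2=0 G2=1(const) -> 001
Step 2: G0=G2|G1=1|0=1 G1=G2=1 G2=1(const) -> 111
Step 3: G0=G2|G1=1|1=1 G1=G2=1 G2=1(const) -> 111
State from step 3 equals state from step 2 -> cycle length 1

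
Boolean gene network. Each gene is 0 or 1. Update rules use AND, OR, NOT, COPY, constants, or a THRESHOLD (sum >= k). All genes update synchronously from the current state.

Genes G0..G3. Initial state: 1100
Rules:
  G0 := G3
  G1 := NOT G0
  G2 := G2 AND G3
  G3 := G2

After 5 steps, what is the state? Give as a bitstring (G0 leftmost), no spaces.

Step 1: G0=G3=0 G1=NOT G0=NOT 1=0 G2=G2&G3=0&0=0 G3=G2=0 -> 0000
Step 2: G0=G3=0 G1=NOT G0=NOT 0=1 G2=G2&G3=0&0=0 G3=G2=0 -> 0100
Step 3: G0=G3=0 G1=NOT G0=NOT 0=1 G2=G2&G3=0&0=0 G3=G2=0 -> 0100
Step 4: G0=G3=0 G1=NOT G0=NOT 0=1 G2=G2&G3=0&0=0 G3=G2=0 -> 0100
Step 5: G0=G3=0 G1=NOT G0=NOT 0=1 G2=G2&G3=0&0=0 G3=G2=0 -> 0100

0100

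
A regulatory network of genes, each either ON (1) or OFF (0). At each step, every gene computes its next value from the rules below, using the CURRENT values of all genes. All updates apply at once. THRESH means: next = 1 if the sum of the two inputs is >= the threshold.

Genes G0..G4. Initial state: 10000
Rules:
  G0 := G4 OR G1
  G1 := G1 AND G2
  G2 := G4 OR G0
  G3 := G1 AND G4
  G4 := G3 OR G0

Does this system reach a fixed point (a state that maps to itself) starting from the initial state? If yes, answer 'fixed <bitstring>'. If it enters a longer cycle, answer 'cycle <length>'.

Answer: cycle 2

Derivation:
Step 0: 10000
Step 1: G0=G4|G1=0|0=0 G1=G1&G2=0&0=0 G2=G4|G0=0|1=1 G3=G1&G4=0&0=0 G4=G3|G0=0|1=1 -> 00101
Step 2: G0=G4|G1=1|0=1 G1=G1&G2=0&1=0 G2=G4|G0=1|0=1 G3=G1&G4=0&1=0 G4=G3|G0=0|0=0 -> 10100
Step 3: G0=G4|G1=0|0=0 G1=G1&G2=0&1=0 G2=G4|G0=0|1=1 G3=G1&G4=0&0=0 G4=G3|G0=0|1=1 -> 00101
Cycle of length 2 starting at step 1 -> no fixed point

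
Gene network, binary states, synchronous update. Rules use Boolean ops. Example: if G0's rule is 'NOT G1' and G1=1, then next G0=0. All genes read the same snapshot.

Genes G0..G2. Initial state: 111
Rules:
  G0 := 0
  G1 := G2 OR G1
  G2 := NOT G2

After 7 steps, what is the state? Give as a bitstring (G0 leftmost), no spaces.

Step 1: G0=0(const) G1=G2|G1=1|1=1 G2=NOT G2=NOT 1=0 -> 010
Step 2: G0=0(const) G1=G2|G1=0|1=1 G2=NOT G2=NOT 0=1 -> 011
Step 3: G0=0(const) G1=G2|G1=1|1=1 G2=NOT G2=NOT 1=0 -> 010
Step 4: G0=0(const) G1=G2|G1=0|1=1 G2=NOT G2=NOT 0=1 -> 011
Step 5: G0=0(const) G1=G2|G1=1|1=1 G2=NOT G2=NOT 1=0 -> 010
Step 6: G0=0(const) G1=G2|G1=0|1=1 G2=NOT G2=NOT 0=1 -> 011
Step 7: G0=0(const) G1=G2|G1=1|1=1 G2=NOT G2=NOT 1=0 -> 010

010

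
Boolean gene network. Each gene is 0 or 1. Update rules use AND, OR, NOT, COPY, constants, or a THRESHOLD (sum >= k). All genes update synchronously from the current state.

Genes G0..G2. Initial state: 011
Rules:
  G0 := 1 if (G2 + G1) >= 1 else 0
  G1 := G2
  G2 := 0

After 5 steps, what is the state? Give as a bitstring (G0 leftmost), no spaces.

Step 1: G0=(1+1>=1)=1 G1=G2=1 G2=0(const) -> 110
Step 2: G0=(0+1>=1)=1 G1=G2=0 G2=0(const) -> 100
Step 3: G0=(0+0>=1)=0 G1=G2=0 G2=0(const) -> 000
Step 4: G0=(0+0>=1)=0 G1=G2=0 G2=0(const) -> 000
Step 5: G0=(0+0>=1)=0 G1=G2=0 G2=0(const) -> 000

000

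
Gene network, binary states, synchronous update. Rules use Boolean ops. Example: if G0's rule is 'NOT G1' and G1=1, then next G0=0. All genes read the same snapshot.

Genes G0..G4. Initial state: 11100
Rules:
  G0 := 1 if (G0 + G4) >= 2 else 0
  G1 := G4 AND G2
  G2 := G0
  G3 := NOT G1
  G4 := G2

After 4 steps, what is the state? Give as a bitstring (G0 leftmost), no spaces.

Step 1: G0=(1+0>=2)=0 G1=G4&G2=0&1=0 G2=G0=1 G3=NOT G1=NOT 1=0 G4=G2=1 -> 00101
Step 2: G0=(0+1>=2)=0 G1=G4&G2=1&1=1 G2=G0=0 G3=NOT G1=NOT 0=1 G4=G2=1 -> 01011
Step 3: G0=(0+1>=2)=0 G1=G4&G2=1&0=0 G2=G0=0 G3=NOT G1=NOT 1=0 G4=G2=0 -> 00000
Step 4: G0=(0+0>=2)=0 G1=G4&G2=0&0=0 G2=G0=0 G3=NOT G1=NOT 0=1 G4=G2=0 -> 00010

00010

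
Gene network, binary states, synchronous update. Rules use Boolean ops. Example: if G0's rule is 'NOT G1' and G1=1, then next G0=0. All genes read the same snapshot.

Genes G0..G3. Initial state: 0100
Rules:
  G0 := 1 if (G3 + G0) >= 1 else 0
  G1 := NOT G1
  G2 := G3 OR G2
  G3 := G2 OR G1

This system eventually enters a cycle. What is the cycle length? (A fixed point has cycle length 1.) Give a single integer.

Answer: 2

Derivation:
Step 0: 0100
Step 1: G0=(0+0>=1)=0 G1=NOT G1=NOT 1=0 G2=G3|G2=0|0=0 G3=G2|G1=0|1=1 -> 0001
Step 2: G0=(1+0>=1)=1 G1=NOT G1=NOT 0=1 G2=G3|G2=1|0=1 G3=G2|G1=0|0=0 -> 1110
Step 3: G0=(0+1>=1)=1 G1=NOT G1=NOT 1=0 G2=G3|G2=0|1=1 G3=G2|G1=1|1=1 -> 1011
Step 4: G0=(1+1>=1)=1 G1=NOT G1=NOT 0=1 G2=G3|G2=1|1=1 G3=G2|G1=1|0=1 -> 1111
Step 5: G0=(1+1>=1)=1 G1=NOT G1=NOT 1=0 G2=G3|G2=1|1=1 G3=G2|G1=1|1=1 -> 1011
State from step 5 equals state from step 3 -> cycle length 2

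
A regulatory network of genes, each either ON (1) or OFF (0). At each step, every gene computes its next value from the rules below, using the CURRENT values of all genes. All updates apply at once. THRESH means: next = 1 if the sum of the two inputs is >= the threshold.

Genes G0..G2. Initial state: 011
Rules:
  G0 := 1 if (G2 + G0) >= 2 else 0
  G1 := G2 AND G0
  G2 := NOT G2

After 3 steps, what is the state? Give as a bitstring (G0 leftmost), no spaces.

Step 1: G0=(1+0>=2)=0 G1=G2&G0=1&0=0 G2=NOT G2=NOT 1=0 -> 000
Step 2: G0=(0+0>=2)=0 G1=G2&G0=0&0=0 G2=NOT G2=NOT 0=1 -> 001
Step 3: G0=(1+0>=2)=0 G1=G2&G0=1&0=0 G2=NOT G2=NOT 1=0 -> 000

000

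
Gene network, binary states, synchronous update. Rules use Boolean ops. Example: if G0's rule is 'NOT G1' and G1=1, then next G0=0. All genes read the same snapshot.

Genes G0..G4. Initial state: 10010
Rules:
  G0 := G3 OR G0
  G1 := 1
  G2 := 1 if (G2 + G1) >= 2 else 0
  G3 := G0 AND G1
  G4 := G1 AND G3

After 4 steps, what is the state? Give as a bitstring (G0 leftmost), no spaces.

Step 1: G0=G3|G0=1|1=1 G1=1(const) G2=(0+0>=2)=0 G3=G0&G1=1&0=0 G4=G1&G3=0&1=0 -> 11000
Step 2: G0=G3|G0=0|1=1 G1=1(const) G2=(0+1>=2)=0 G3=G0&G1=1&1=1 G4=G1&G3=1&0=0 -> 11010
Step 3: G0=G3|G0=1|1=1 G1=1(const) G2=(0+1>=2)=0 G3=G0&G1=1&1=1 G4=G1&G3=1&1=1 -> 11011
Step 4: G0=G3|G0=1|1=1 G1=1(const) G2=(0+1>=2)=0 G3=G0&G1=1&1=1 G4=G1&G3=1&1=1 -> 11011

11011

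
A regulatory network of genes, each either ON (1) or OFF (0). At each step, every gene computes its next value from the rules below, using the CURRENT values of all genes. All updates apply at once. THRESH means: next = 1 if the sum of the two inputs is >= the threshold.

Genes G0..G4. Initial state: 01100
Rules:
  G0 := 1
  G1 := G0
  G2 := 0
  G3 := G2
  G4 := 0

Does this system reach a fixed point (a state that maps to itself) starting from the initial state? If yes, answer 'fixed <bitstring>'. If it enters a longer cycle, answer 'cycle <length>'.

Answer: fixed 11000

Derivation:
Step 0: 01100
Step 1: G0=1(const) G1=G0=0 G2=0(const) G3=G2=1 G4=0(const) -> 10010
Step 2: G0=1(const) G1=G0=1 G2=0(const) G3=G2=0 G4=0(const) -> 11000
Step 3: G0=1(const) G1=G0=1 G2=0(const) G3=G2=0 G4=0(const) -> 11000
Fixed point reached at step 2: 11000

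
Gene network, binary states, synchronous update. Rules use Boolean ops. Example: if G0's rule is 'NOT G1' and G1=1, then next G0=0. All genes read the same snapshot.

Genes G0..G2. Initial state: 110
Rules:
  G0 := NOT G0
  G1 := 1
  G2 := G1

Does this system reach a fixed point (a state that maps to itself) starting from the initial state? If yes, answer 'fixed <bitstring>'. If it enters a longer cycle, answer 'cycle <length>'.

Answer: cycle 2

Derivation:
Step 0: 110
Step 1: G0=NOT G0=NOT 1=0 G1=1(const) G2=G1=1 -> 011
Step 2: G0=NOT G0=NOT 0=1 G1=1(const) G2=G1=1 -> 111
Step 3: G0=NOT G0=NOT 1=0 G1=1(const) G2=G1=1 -> 011
Cycle of length 2 starting at step 1 -> no fixed point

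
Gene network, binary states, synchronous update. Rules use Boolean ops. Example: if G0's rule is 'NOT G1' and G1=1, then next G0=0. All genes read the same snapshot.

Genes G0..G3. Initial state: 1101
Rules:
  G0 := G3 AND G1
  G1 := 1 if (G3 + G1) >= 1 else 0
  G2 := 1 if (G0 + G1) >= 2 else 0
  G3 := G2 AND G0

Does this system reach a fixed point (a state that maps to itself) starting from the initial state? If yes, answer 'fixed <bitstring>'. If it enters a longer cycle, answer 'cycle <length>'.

Step 0: 1101
Step 1: G0=G3&G1=1&1=1 G1=(1+1>=1)=1 G2=(1+1>=2)=1 G3=G2&G0=0&1=0 -> 1110
Step 2: G0=G3&G1=0&1=0 G1=(0+1>=1)=1 G2=(1+1>=2)=1 G3=G2&G0=1&1=1 -> 0111
Step 3: G0=G3&G1=1&1=1 G1=(1+1>=1)=1 G2=(0+1>=2)=0 G3=G2&G0=1&0=0 -> 1100
Step 4: G0=G3&G1=0&1=0 G1=(0+1>=1)=1 G2=(1+1>=2)=1 G3=G2&G0=0&1=0 -> 0110
Step 5: G0=G3&G1=0&1=0 G1=(0+1>=1)=1 G2=(0+1>=2)=0 G3=G2&G0=1&0=0 -> 0100
Step 6: G0=G3&G1=0&1=0 G1=(0+1>=1)=1 G2=(0+1>=2)=0 G3=G2&G0=0&0=0 -> 0100
Fixed point reached at step 5: 0100

Answer: fixed 0100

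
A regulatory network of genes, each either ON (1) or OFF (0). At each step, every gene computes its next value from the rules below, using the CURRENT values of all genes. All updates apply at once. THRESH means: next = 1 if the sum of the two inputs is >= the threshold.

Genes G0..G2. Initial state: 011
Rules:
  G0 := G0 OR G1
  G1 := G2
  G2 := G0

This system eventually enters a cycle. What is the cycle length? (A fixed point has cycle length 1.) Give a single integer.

Answer: 1

Derivation:
Step 0: 011
Step 1: G0=G0|G1=0|1=1 G1=G2=1 G2=G0=0 -> 110
Step 2: G0=G0|G1=1|1=1 G1=G2=0 G2=G0=1 -> 101
Step 3: G0=G0|G1=1|0=1 G1=G2=1 G2=G0=1 -> 111
Step 4: G0=G0|G1=1|1=1 G1=G2=1 G2=G0=1 -> 111
State from step 4 equals state from step 3 -> cycle length 1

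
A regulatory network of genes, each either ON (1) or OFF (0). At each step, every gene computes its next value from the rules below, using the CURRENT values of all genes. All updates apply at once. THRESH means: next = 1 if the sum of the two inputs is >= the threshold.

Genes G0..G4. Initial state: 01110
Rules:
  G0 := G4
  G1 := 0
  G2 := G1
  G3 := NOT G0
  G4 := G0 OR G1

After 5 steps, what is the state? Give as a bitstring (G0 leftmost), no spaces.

Step 1: G0=G4=0 G1=0(const) G2=G1=1 G3=NOT G0=NOT 0=1 G4=G0|G1=0|1=1 -> 00111
Step 2: G0=G4=1 G1=0(const) G2=G1=0 G3=NOT G0=NOT 0=1 G4=G0|G1=0|0=0 -> 10010
Step 3: G0=G4=0 G1=0(const) G2=G1=0 G3=NOT G0=NOT 1=0 G4=G0|G1=1|0=1 -> 00001
Step 4: G0=G4=1 G1=0(const) G2=G1=0 G3=NOT G0=NOT 0=1 G4=G0|G1=0|0=0 -> 10010
Step 5: G0=G4=0 G1=0(const) G2=G1=0 G3=NOT G0=NOT 1=0 G4=G0|G1=1|0=1 -> 00001

00001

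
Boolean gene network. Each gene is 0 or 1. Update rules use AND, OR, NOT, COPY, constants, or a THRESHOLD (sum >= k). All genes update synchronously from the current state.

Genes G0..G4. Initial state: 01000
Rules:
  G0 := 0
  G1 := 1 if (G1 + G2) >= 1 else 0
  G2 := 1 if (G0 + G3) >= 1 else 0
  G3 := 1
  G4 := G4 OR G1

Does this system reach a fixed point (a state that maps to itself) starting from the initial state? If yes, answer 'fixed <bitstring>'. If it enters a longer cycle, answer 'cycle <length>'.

Step 0: 01000
Step 1: G0=0(const) G1=(1+0>=1)=1 G2=(0+0>=1)=0 G3=1(const) G4=G4|G1=0|1=1 -> 01011
Step 2: G0=0(const) G1=(1+0>=1)=1 G2=(0+1>=1)=1 G3=1(const) G4=G4|G1=1|1=1 -> 01111
Step 3: G0=0(const) G1=(1+1>=1)=1 G2=(0+1>=1)=1 G3=1(const) G4=G4|G1=1|1=1 -> 01111
Fixed point reached at step 2: 01111

Answer: fixed 01111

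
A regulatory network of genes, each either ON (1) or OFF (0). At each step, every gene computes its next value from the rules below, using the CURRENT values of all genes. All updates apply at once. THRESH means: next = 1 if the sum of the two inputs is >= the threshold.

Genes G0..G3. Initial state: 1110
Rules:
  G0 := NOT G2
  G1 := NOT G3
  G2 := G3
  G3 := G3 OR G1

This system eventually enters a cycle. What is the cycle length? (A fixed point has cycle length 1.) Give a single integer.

Answer: 1

Derivation:
Step 0: 1110
Step 1: G0=NOT G2=NOT 1=0 G1=NOT G3=NOT 0=1 G2=G3=0 G3=G3|G1=0|1=1 -> 0101
Step 2: G0=NOT G2=NOT 0=1 G1=NOT G3=NOT 1=0 G2=G3=1 G3=G3|G1=1|1=1 -> 1011
Step 3: G0=NOT G2=NOT 1=0 G1=NOT G3=NOT 1=0 G2=G3=1 G3=G3|G1=1|0=1 -> 0011
Step 4: G0=NOT G2=NOT 1=0 G1=NOT G3=NOT 1=0 G2=G3=1 G3=G3|G1=1|0=1 -> 0011
State from step 4 equals state from step 3 -> cycle length 1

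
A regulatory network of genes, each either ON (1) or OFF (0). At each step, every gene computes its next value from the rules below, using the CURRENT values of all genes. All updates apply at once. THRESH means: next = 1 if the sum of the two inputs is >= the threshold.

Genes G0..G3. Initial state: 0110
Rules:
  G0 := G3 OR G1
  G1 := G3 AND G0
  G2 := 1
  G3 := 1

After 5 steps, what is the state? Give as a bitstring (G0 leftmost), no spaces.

Step 1: G0=G3|G1=0|1=1 G1=G3&G0=0&0=0 G2=1(const) G3=1(const) -> 1011
Step 2: G0=G3|G1=1|0=1 G1=G3&G0=1&1=1 G2=1(const) G3=1(const) -> 1111
Step 3: G0=G3|G1=1|1=1 G1=G3&G0=1&1=1 G2=1(const) G3=1(const) -> 1111
Step 4: G0=G3|G1=1|1=1 G1=G3&G0=1&1=1 G2=1(const) G3=1(const) -> 1111
Step 5: G0=G3|G1=1|1=1 G1=G3&G0=1&1=1 G2=1(const) G3=1(const) -> 1111

1111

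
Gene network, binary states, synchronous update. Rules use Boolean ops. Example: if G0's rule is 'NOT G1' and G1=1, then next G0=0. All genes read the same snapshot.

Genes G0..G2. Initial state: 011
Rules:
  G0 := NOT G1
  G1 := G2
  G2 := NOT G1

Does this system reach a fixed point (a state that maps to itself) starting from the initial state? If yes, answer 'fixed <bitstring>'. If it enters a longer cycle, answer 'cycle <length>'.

Answer: cycle 4

Derivation:
Step 0: 011
Step 1: G0=NOT G1=NOT 1=0 G1=G2=1 G2=NOT G1=NOT 1=0 -> 010
Step 2: G0=NOT G1=NOT 1=0 G1=G2=0 G2=NOT G1=NOT 1=0 -> 000
Step 3: G0=NOT G1=NOT 0=1 G1=G2=0 G2=NOT G1=NOT 0=1 -> 101
Step 4: G0=NOT G1=NOT 0=1 G1=G2=1 G2=NOT G1=NOT 0=1 -> 111
Step 5: G0=NOT G1=NOT 1=0 G1=G2=1 G2=NOT G1=NOT 1=0 -> 010
Cycle of length 4 starting at step 1 -> no fixed point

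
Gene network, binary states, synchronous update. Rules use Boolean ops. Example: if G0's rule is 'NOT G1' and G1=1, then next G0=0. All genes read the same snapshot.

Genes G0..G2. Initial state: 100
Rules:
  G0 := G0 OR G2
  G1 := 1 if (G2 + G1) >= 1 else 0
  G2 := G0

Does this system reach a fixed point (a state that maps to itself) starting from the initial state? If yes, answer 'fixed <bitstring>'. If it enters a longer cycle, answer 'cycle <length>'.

Step 0: 100
Step 1: G0=G0|G2=1|0=1 G1=(0+0>=1)=0 G2=G0=1 -> 101
Step 2: G0=G0|G2=1|1=1 G1=(1+0>=1)=1 G2=G0=1 -> 111
Step 3: G0=G0|G2=1|1=1 G1=(1+1>=1)=1 G2=G0=1 -> 111
Fixed point reached at step 2: 111

Answer: fixed 111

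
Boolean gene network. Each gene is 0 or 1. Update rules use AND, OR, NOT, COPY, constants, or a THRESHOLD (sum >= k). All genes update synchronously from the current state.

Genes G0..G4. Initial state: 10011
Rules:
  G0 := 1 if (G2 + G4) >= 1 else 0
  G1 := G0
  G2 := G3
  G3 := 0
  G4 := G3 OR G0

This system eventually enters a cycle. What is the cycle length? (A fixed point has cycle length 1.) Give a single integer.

Answer: 1

Derivation:
Step 0: 10011
Step 1: G0=(0+1>=1)=1 G1=G0=1 G2=G3=1 G3=0(const) G4=G3|G0=1|1=1 -> 11101
Step 2: G0=(1+1>=1)=1 G1=G0=1 G2=G3=0 G3=0(const) G4=G3|G0=0|1=1 -> 11001
Step 3: G0=(0+1>=1)=1 G1=G0=1 G2=G3=0 G3=0(const) G4=G3|G0=0|1=1 -> 11001
State from step 3 equals state from step 2 -> cycle length 1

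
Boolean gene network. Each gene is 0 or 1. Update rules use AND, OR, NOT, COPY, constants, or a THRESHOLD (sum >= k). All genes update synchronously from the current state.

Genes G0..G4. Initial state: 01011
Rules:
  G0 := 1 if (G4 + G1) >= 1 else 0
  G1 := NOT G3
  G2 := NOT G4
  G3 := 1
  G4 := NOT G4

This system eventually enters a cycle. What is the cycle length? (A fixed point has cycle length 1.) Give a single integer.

Step 0: 01011
Step 1: G0=(1+1>=1)=1 G1=NOT G3=NOT 1=0 G2=NOT G4=NOT 1=0 G3=1(const) G4=NOT G4=NOT 1=0 -> 10010
Step 2: G0=(0+0>=1)=0 G1=NOT G3=NOT 1=0 G2=NOT G4=NOT 0=1 G3=1(const) G4=NOT G4=NOT 0=1 -> 00111
Step 3: G0=(1+0>=1)=1 G1=NOT G3=NOT 1=0 G2=NOT G4=NOT 1=0 G3=1(const) G4=NOT G4=NOT 1=0 -> 10010
State from step 3 equals state from step 1 -> cycle length 2

Answer: 2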